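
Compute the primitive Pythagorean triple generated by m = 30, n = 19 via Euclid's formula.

a = m² - n² = 900 - 361 = 539
b = 2mn = 2·30·19 = 1140
c = m² + n² = 900 + 361 = 1261
Verify: 539² + 1140² = 290521 + 1299600 = 1590121 = 1261² ✓

(539, 1140, 1261)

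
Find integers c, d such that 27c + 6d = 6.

Step 1: Check solvability.
gcd(27, 6) = 3
Since 3 divides 6, solutions exist.

Step 2: Apply extended Euclidean algorithm to find gcd.
We find integers such that 27*x0 + 6*y0 = 3

Step 3: Scale the particular solution.
Multiply by 6/3 = 2:
c = 2, d = -8

Step 4: Verify.
27*(2) + 6*(-8) = 6 = 6 ✓

c = 2, d = -8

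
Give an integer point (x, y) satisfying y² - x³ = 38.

Try small integer x values and check whether x³ + 38 is a perfect square.
x = 11: x³ + 38 = 11³ + 38 = 1331 + 38 = 1369
Is 1369 a perfect square? 37² = 1369 ✓
So (x, y) = (11, 37) is a solution.

x = 11, y = 37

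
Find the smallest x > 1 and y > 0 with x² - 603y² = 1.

We seek the smallest positive integers (x, y) with x² - 603y² = 1, i.e., x² = 603y² + 1.
Try successive y values:
y = 1: x² = 603·1² + 1 = 604, not a perfect square
y = 2: x² = 603·2² + 1 = 2413, not a perfect square
y = 3: x² = 603·3² + 1 = 5428, not a perfect square
... continuing the search (or via continued fractions) ...
y = 1989: x² = 603·1989² + 1 = 2385540964, x = 48842 ✓

Verify: 48842² - 603·1989² = 2385540964 - 2385540963 = 1 ✓

x = 48842, y = 1989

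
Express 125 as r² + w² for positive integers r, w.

We need to find integers r, w > 0 such that r² + w² = 125.
Trying r = 2: w² = 125 - 2² = 125 - 4 = 121
w = 11
Check: 2² + 11² = 4 + 121 = 125 ✓

125 = 2² + 11²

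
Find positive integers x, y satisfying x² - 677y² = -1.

We need x² = 677y² - 1. Try successive y:
y = 1: x² = 677·1² - 1 = 676 = 26² ✓
Check: 26² - 677·1² = 676 - 677 = -1 ✓

x = 26, y = 1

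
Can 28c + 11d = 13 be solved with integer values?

Step 1: Compute gcd(28, 11).
gcd(28, 11) = 1

Step 2: Check divisibility.
Does 1 divide 13? 13 = 1 x 13, so yes.

By the theorem on linear Diophantine equations, 28c + 11d = 13 has integer solutions if and only if gcd(28, 11) divides 13. Since 1 | 13, solutions exist.

Yes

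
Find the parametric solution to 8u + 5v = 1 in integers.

Step 1: Compute gcd(8, 5) = 1.
Since 1 divides 1, solutions exist.

Step 2: Find a particular solution using extended Euclidean algorithm.
We get u₀ = 2, v₀ = -3.
Check: 8*2 + 5*-3 = 1 = 1 ✓

Step 3: Write the general solution.
u = 2 + (5/1)t = 2 + 5t
v = -3 - (8/1)t = -3 - 8t
for any integer t.

u = 2 + 5t, v = -3 - 8t for integer t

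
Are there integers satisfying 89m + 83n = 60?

Step 1: Compute gcd(89, 83).
gcd(89, 83) = 1

Step 2: Check divisibility.
Does 1 divide 60? 60 = 1 x 60, so yes.

By the theorem on linear Diophantine equations, 89m + 83n = 60 has integer solutions if and only if gcd(89, 83) divides 60. Since 1 | 60, solutions exist.

Yes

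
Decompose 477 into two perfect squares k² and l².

We need to find integers k, l > 0 such that k² + l² = 477.
Trying k = 6: l² = 477 - 6² = 477 - 36 = 441
l = 21
Check: 6² + 21² = 36 + 441 = 477 ✓

477 = 6² + 21²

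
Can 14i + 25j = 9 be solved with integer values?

Step 1: Compute gcd(14, 25).
gcd(14, 25) = 1

Step 2: Check divisibility.
Does 1 divide 9? 9 = 1 x 9, so yes.

By the theorem on linear Diophantine equations, 14i + 25j = 9 has integer solutions if and only if gcd(14, 25) divides 9. Since 1 | 9, solutions exist.

Yes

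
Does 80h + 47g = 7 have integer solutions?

Step 1: Compute gcd(80, 47).
gcd(80, 47) = 1

Step 2: Check divisibility.
Does 1 divide 7? 7 = 1 x 7, so yes.

By the theorem on linear Diophantine equations, 80h + 47g = 7 has integer solutions if and only if gcd(80, 47) divides 7. Since 1 | 7, solutions exist.

Yes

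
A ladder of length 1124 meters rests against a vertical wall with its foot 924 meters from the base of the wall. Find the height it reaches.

The ladder, wall, and ground form a right triangle with hypotenuse 1124 and one leg 924.
By the Pythagorean theorem: h² = 1124² - 924² = 1263376 - 853776 = 409600
h = √409600 = 640 meters

640 meters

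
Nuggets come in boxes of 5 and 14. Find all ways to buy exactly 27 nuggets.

We need non-negative integers (x, y) with 5x + 14y = 27.
For each x in 0..5, check if 27 - 5x is a non-negative multiple of 14.
No x yields an integer y ≥ 0.

No solution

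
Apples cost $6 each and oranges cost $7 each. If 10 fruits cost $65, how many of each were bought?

Let a = apples, o = oranges.
a + o = 10
6a + 7o = 65
Substitute o = 10 - a:
6a + 7(10 - a) = 65
(6 - 7)a = 65 - 70
-1a = -5
a = 5, o = 10 - 5 = 5

Apples: 5, Oranges: 5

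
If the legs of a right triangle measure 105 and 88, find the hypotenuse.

c² = a² + b² = 105² + 88² = 11025 + 7744 = 18769
c = 137

137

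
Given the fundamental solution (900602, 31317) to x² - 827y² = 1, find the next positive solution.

Solutions to x² - Dy² = 1 are generated by powers of (x₀ + y₀√D).
The next solution satisfies x₁ + y₁√827 = (x₀ + y₀√827)², giving:
x₁ = x₀² + 827y₀² = 900602² + 827·31317² = 811083962404 + 811083962403 = 1622167924807
y₁ = 2x₀y₀ = 2·900602·31317 = 56408305668

Verify: 1622167924807² - 827·56408305668² = 2631428776272648805987249 - 2631428776272648805987248 = 1 ✓

x = 1622167924807, y = 56408305668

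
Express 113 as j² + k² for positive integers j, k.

We need to find integers j, k > 0 such that j² + k² = 113.
Trying j = 7: k² = 113 - 7² = 113 - 49 = 64
k = 8
Check: 7² + 8² = 49 + 64 = 113 ✓

113 = 7² + 8²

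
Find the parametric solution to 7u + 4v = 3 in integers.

Step 1: Compute gcd(7, 4) = 1.
Since 1 divides 3, solutions exist.

Step 2: Find a particular solution using extended Euclidean algorithm.
We get u₀ = -3, v₀ = 6.
Check: 7*-3 + 4*6 = 3 = 3 ✓

Step 3: Write the general solution.
u = -3 + (4/1)t = -3 + 4t
v = 6 - (7/1)t = 6 - 7t
for any integer t.

u = -3 + 4t, v = 6 - 7t for integer t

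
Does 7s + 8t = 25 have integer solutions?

Step 1: Compute gcd(7, 8).
gcd(7, 8) = 1

Step 2: Check divisibility.
Does 1 divide 25? 25 = 1 x 25, so yes.

By the theorem on linear Diophantine equations, 7s + 8t = 25 has integer solutions if and only if gcd(7, 8) divides 25. Since 1 | 25, solutions exist.

Yes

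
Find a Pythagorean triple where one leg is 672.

We need the other leg and hypotenuse such that 672² + x² = c².
Take x = 185, c = 697: 672² + 185² = 451584 + 34225 = 485809 = 697² ✓
Triple: (185, 672, 697)

(185, 672, 697)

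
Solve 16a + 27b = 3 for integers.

Step 1: Check solvability.
gcd(16, 27) = 1
Since 1 divides 3, solutions exist.

Step 2: Apply extended Euclidean algorithm to find gcd.
We find integers such that 16*x0 + 27*y0 = 1

Step 3: Scale the particular solution.
Multiply by 3/1 = 3:
a = -15, b = 9

Step 4: Verify.
16*(-15) + 27*(9) = 3 = 3 ✓

a = -15, b = 9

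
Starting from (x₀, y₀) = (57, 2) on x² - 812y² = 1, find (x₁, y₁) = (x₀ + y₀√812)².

Solutions to x² - Dy² = 1 are generated by powers of (x₀ + y₀√D).
The next solution satisfies x₁ + y₁√812 = (x₀ + y₀√812)², giving:
x₁ = x₀² + 812y₀² = 57² + 812·2² = 3249 + 3248 = 6497
y₁ = 2x₀y₀ = 2·57·2 = 228

Verify: 6497² - 812·228² = 42211009 - 42211008 = 1 ✓

x = 6497, y = 228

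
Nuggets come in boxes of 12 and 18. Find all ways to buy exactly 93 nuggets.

We need non-negative integers (x, y) with 12x + 18y = 93.
For each x in 0..7, check if 93 - 12x is a non-negative multiple of 18.
No x yields an integer y ≥ 0.

No solution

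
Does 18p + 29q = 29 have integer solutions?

Step 1: Compute gcd(18, 29).
gcd(18, 29) = 1

Step 2: Check divisibility.
Does 1 divide 29? 29 = 1 x 29, so yes.

By the theorem on linear Diophantine equations, 18p + 29q = 29 has integer solutions if and only if gcd(18, 29) divides 29. Since 1 | 29, solutions exist.

Yes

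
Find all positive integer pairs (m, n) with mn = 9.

The positive divisors of 9 are: 1, 3, 9.
Each divisor d gives the pair (d, 9/d):
(1, 9), (3, 3), (9, 1)

(1, 9), (3, 3), (9, 1)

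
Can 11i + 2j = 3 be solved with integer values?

Step 1: Compute gcd(11, 2).
gcd(11, 2) = 1

Step 2: Check divisibility.
Does 1 divide 3? 3 = 1 x 3, so yes.

By the theorem on linear Diophantine equations, 11i + 2j = 3 has integer solutions if and only if gcd(11, 2) divides 3. Since 1 | 3, solutions exist.

Yes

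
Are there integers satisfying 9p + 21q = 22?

Step 1: Compute gcd(9, 21).
gcd(9, 21) = 3

Step 2: Check divisibility.
Does 3 divide 22? 22 = 3 x 7 + 1, so no.

By the theorem on linear Diophantine equations, 9p + 21q = 22 has integer solutions if and only if gcd(9, 21) divides 22. Since 3 does not divide 22, no solutions exist.

No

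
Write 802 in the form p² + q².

We need to find integers p, q > 0 such that p² + q² = 802.
Trying p = 19: q² = 802 - 19² = 802 - 361 = 441
q = 21
Check: 19² + 21² = 361 + 441 = 802 ✓

802 = 19² + 21²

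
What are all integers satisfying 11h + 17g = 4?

Step 1: Compute gcd(11, 17) = 1.
Since 1 divides 4, solutions exist.

Step 2: Find a particular solution using extended Euclidean algorithm.
We get h₀ = -12, g₀ = 8.
Check: 11*-12 + 17*8 = 4 = 4 ✓

Step 3: Write the general solution.
h = -12 + (17/1)t = -12 + 17t
g = 8 - (11/1)t = 8 - 11t
for any integer t.

h = -12 + 17t, g = 8 - 11t for integer t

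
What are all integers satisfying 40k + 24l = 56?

Step 1: Compute gcd(40, 24) = 8.
Since 8 divides 56, solutions exist.

Step 2: Find a particular solution using extended Euclidean algorithm.
We get k₀ = -7, l₀ = 14.
Check: 40*-7 + 24*14 = 56 = 56 ✓

Step 3: Write the general solution.
k = -7 + (24/8)t = -7 + 3t
l = 14 - (40/8)t = 14 - 5t
for any integer t.

k = -7 + 3t, l = 14 - 5t for integer t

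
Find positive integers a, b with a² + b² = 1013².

We need a² + b² = 1013² = 1026169.
Trying: 45² + 1012² = 2025 + 1024144 = 1026169 ✓

(45, 1012, 1013)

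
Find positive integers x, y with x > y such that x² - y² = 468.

Factor: x² - y² = (x+y)(x-y) = 468.
We need two factors of 468 with the same parity.
Use x+y = 234 and x-y = 2 (product 234·2 = 468).
Adding: 2x = 236, so x = 118.
Subtracting: 2y = 232, so y = 116.
Check: 118² - 116² = 13924 - 13456 = 468 ✓

x = 118, y = 116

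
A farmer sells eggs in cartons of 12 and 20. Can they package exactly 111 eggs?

We need non-negative a, b with 12a + 20b = 111.
gcd(12, 20) = 4, and 4 does not divide 111.
No integer solutions exist.

No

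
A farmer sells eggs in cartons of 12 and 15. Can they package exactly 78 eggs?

We need non-negative a, b with 12a + 15b = 78.
gcd(12, 15) = 3 divides 78.
Try a = 4: 15b = 78 - 48 = 30, so b = 2.
One way: 4 cartons of 12 and 2 cartons of 15.

Yes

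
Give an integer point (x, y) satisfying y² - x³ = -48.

Try small integer x values and check whether x³ - 48 is a perfect square.
x = 28: x³ - 48 = 28³ - 48 = 21952 - 48 = 21904
Is 21904 a perfect square? 148² = 21904 ✓
So (x, y) = (28, 148) is a solution.

x = 28, y = 148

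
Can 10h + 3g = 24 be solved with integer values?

Step 1: Compute gcd(10, 3).
gcd(10, 3) = 1

Step 2: Check divisibility.
Does 1 divide 24? 24 = 1 x 24, so yes.

By the theorem on linear Diophantine equations, 10h + 3g = 24 has integer solutions if and only if gcd(10, 3) divides 24. Since 1 | 24, solutions exist.

Yes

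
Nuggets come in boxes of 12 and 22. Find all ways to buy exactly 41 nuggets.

We need non-negative integers (x, y) with 12x + 22y = 41.
For each x in 0..3, check if 41 - 12x is a non-negative multiple of 22.
No x yields an integer y ≥ 0.

No solution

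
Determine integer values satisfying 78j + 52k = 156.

Step 1: Check solvability.
gcd(78, 52) = 26
Since 26 divides 156, solutions exist.

Step 2: Apply extended Euclidean algorithm to find gcd.
We find integers such that 78*x0 + 52*y0 = 26

Step 3: Scale the particular solution.
Multiply by 156/26 = 6:
j = 6, k = -6

Step 4: Verify.
78*(6) + 52*(-6) = 156 = 156 ✓

j = 6, k = -6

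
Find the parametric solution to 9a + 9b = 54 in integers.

Step 1: Compute gcd(9, 9) = 9.
Since 9 divides 54, solutions exist.

Step 2: Find a particular solution using extended Euclidean algorithm.
We get a₀ = 0, b₀ = 6.
Check: 9*0 + 9*6 = 54 = 54 ✓

Step 3: Write the general solution.
a = 0 + (9/9)t = 0 + 1t
b = 6 - (9/9)t = 6 - 1t
for any integer t.

a = 0 + 1t, b = 6 - 1t for integer t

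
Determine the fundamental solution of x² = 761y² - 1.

We need x² = 761y² - 1. Try successive y:
y = 1: x² = 761·1² - 1 = 760, not a perfect square
y = 2: x² = 761·2² - 1 = 3043, not a perfect square
y = 3: x² = 761·3² - 1 = 6848, not a perfect square
...
y = 29: x² = 761·29² - 1 = 640000 = 800² ✓
Check: 800² - 761·29² = 640000 - 640001 = -1 ✓

x = 800, y = 29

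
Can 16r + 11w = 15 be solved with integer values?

Step 1: Compute gcd(16, 11).
gcd(16, 11) = 1

Step 2: Check divisibility.
Does 1 divide 15? 15 = 1 x 15, so yes.

By the theorem on linear Diophantine equations, 16r + 11w = 15 has integer solutions if and only if gcd(16, 11) divides 15. Since 1 | 15, solutions exist.

Yes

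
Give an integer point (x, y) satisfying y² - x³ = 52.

Try small integer x values and check whether x³ + 52 is a perfect square.
x = -3: x³ + 52 = -3³ + 52 = -27 + 52 = 25
Is 25 a perfect square? 5² = 25 ✓
So (x, y) = (-3, 5) is a solution.

x = -3, y = 5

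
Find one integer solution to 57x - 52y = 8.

Step 1: Check solvability.
gcd(57, 52) = 1
Since 1 divides 8, solutions exist.

Step 2: Apply extended Euclidean algorithm to find gcd.
We find integers such that 57*x0 + 52*y0 = 1

Step 3: Scale the particular solution.
Multiply by 8/1 = 8:
x = 168, y = 184

Step 4: Verify.
57*(168) - 52*(184) = 8 = 8 ✓

x = 168, y = 184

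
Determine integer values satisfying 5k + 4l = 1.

Step 1: Check solvability.
gcd(5, 4) = 1
Since 1 divides 1, solutions exist.

Step 2: Apply extended Euclidean algorithm to find gcd.
We find integers such that 5*x0 + 4*y0 = 1

Step 3: Scale the particular solution.
Multiply by 1/1 = 1:
k = 1, l = -1

Step 4: Verify.
5*(1) + 4*(-1) = 1 = 1 ✓

k = 1, l = -1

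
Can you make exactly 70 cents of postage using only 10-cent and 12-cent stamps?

We need non-negative x, y with 10x + 12y = 70.
gcd(10, 12) = 2 divides 70, so integer solutions exist.
Search for a non-negative one: x = 1 gives 12y = 70 - 10 = 60, so y = 5.
Check: 10·1 + 12·5 = 70 ✓

Yes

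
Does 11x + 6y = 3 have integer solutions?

Step 1: Compute gcd(11, 6).
gcd(11, 6) = 1

Step 2: Check divisibility.
Does 1 divide 3? 3 = 1 x 3, so yes.

By the theorem on linear Diophantine equations, 11x + 6y = 3 has integer solutions if and only if gcd(11, 6) divides 3. Since 1 | 3, solutions exist.

Yes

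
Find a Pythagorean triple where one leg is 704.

We need the other leg and hypotenuse such that 704² + x² = c².
Take x = 228, c = 740: 704² + 228² = 495616 + 51984 = 547600 = 740² ✓
Triple: (228, 704, 740)

(228, 704, 740)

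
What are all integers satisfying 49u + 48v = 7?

Step 1: Compute gcd(49, 48) = 1.
Since 1 divides 7, solutions exist.

Step 2: Find a particular solution using extended Euclidean algorithm.
We get u₀ = 7, v₀ = -7.
Check: 49*7 + 48*-7 = 7 = 7 ✓

Step 3: Write the general solution.
u = 7 + (48/1)t = 7 + 48t
v = -7 - (49/1)t = -7 - 49t
for any integer t.

u = 7 + 48t, v = -7 - 49t for integer t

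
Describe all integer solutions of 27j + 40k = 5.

Step 1: Compute gcd(27, 40) = 1.
Since 1 divides 5, solutions exist.

Step 2: Find a particular solution using extended Euclidean algorithm.
We get j₀ = 15, k₀ = -10.
Check: 27*15 + 40*-10 = 5 = 5 ✓

Step 3: Write the general solution.
j = 15 + (40/1)t = 15 + 40t
k = -10 - (27/1)t = -10 - 27t
for any integer t.

j = 15 + 40t, k = -10 - 27t for integer t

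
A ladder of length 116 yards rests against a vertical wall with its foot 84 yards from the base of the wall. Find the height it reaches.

The ladder, wall, and ground form a right triangle with hypotenuse 116 and one leg 84.
By the Pythagorean theorem: h² = 116² - 84² = 13456 - 7056 = 6400
h = √6400 = 80 yards

80 yards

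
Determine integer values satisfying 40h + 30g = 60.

Step 1: Check solvability.
gcd(40, 30) = 10
Since 10 divides 60, solutions exist.

Step 2: Apply extended Euclidean algorithm to find gcd.
We find integers such that 40*x0 + 30*y0 = 10

Step 3: Scale the particular solution.
Multiply by 60/10 = 6:
h = 6, g = -6

Step 4: Verify.
40*(6) + 30*(-6) = 60 = 60 ✓

h = 6, g = -6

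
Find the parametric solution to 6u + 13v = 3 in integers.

Step 1: Compute gcd(6, 13) = 1.
Since 1 divides 3, solutions exist.

Step 2: Find a particular solution using extended Euclidean algorithm.
We get u₀ = -6, v₀ = 3.
Check: 6*-6 + 13*3 = 3 = 3 ✓

Step 3: Write the general solution.
u = -6 + (13/1)t = -6 + 13t
v = 3 - (6/1)t = 3 - 6t
for any integer t.

u = -6 + 13t, v = 3 - 6t for integer t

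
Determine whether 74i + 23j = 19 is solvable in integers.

Step 1: Compute gcd(74, 23).
gcd(74, 23) = 1

Step 2: Check divisibility.
Does 1 divide 19? 19 = 1 x 19, so yes.

By the theorem on linear Diophantine equations, 74i + 23j = 19 has integer solutions if and only if gcd(74, 23) divides 19. Since 1 | 19, solutions exist.

Yes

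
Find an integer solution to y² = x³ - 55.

Try small integer x values and check whether x³ - 55 is a perfect square.
x = 4: x³ - 55 = 4³ - 55 = 64 - 55 = 9
Is 9 a perfect square? 3² = 9 ✓
So (x, y) = (4, 3) is a solution.

x = 4, y = 3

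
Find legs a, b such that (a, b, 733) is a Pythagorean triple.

We need a² + b² = 733² = 537289.
Trying: 725² + 108² = 525625 + 11664 = 537289 ✓

(725, 108, 733)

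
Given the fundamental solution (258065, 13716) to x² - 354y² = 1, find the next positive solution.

Solutions to x² - Dy² = 1 are generated by powers of (x₀ + y₀√D).
The next solution satisfies x₁ + y₁√354 = (x₀ + y₀√354)², giving:
x₁ = x₀² + 354y₀² = 258065² + 354·13716² = 66597544225 + 66597544224 = 133195088449
y₁ = 2x₀y₀ = 2·258065·13716 = 7079239080

Verify: 133195088449² - 354·7079239080² = 17740931586936933225601 - 17740931586936933225600 = 1 ✓

x = 133195088449, y = 7079239080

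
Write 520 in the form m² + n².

We need to find integers m, n > 0 such that m² + n² = 520.
Trying m = 6: n² = 520 - 6² = 520 - 36 = 484
n = 22
Check: 6² + 22² = 36 + 484 = 520 ✓

520 = 6² + 22²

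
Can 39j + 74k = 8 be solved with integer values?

Step 1: Compute gcd(39, 74).
gcd(39, 74) = 1

Step 2: Check divisibility.
Does 1 divide 8? 8 = 1 x 8, so yes.

By the theorem on linear Diophantine equations, 39j + 74k = 8 has integer solutions if and only if gcd(39, 74) divides 8. Since 1 | 8, solutions exist.

Yes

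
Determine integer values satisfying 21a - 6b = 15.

Step 1: Check solvability.
gcd(21, 6) = 3
Since 3 divides 15, solutions exist.

Step 2: Apply extended Euclidean algorithm to find gcd.
We find integers such that 21*x0 + 6*y0 = 3

Step 3: Scale the particular solution.
Multiply by 15/3 = 5:
a = 5, b = 15

Step 4: Verify.
21*(5) - 6*(15) = 15 = 15 ✓

a = 5, b = 15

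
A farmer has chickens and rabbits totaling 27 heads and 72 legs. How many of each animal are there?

Let c = chickens, r = rabbits.
Heads: c + r = 27
Legs: 2c + 4r = 72
From the first equation, c = 27 - r. Substitute:
2(27 - r) + 4r = 72
54 + 2r = 72
r = (72 - 54)/2 = 9
c = 27 - 9 = 18

Chickens: 18, Rabbits: 9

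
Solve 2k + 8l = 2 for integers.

Step 1: Check solvability.
gcd(2, 8) = 2
Since 2 divides 2, solutions exist.

Step 2: Apply extended Euclidean algorithm to find gcd.
We find integers such that 2*x0 + 8*y0 = 2

Step 3: Scale the particular solution.
Multiply by 2/2 = 1:
k = 1, l = 0

Step 4: Verify.
2*(1) + 8*(0) = 2 = 2 ✓

k = 1, l = 0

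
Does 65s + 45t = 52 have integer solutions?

Step 1: Compute gcd(65, 45).
gcd(65, 45) = 5

Step 2: Check divisibility.
Does 5 divide 52? 52 = 5 x 10 + 2, so no.

By the theorem on linear Diophantine equations, 65s + 45t = 52 has integer solutions if and only if gcd(65, 45) divides 52. Since 5 does not divide 52, no solutions exist.

No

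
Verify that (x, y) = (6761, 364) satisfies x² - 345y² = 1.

Compute x² = 6761² = 45711121
Compute 345y² = 345·364² = 345·132496 = 45711120
x² - 345y² = 45711121 - 45711120 = 1
Since this equals 1, (6761, 364) is a solution.

Yes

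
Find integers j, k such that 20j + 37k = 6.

Step 1: Check solvability.
gcd(20, 37) = 1
Since 1 divides 6, solutions exist.

Step 2: Apply extended Euclidean algorithm to find gcd.
We find integers such that 20*x0 + 37*y0 = 1

Step 3: Scale the particular solution.
Multiply by 6/1 = 6:
j = 78, k = -42

Step 4: Verify.
20*(78) + 37*(-42) = 6 = 6 ✓

j = 78, k = -42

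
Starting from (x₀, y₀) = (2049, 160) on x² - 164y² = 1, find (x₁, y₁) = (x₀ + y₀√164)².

Solutions to x² - Dy² = 1 are generated by powers of (x₀ + y₀√D).
The next solution satisfies x₁ + y₁√164 = (x₀ + y₀√164)², giving:
x₁ = x₀² + 164y₀² = 2049² + 164·160² = 4198401 + 4198400 = 8396801
y₁ = 2x₀y₀ = 2·2049·160 = 655680

Verify: 8396801² - 164·655680² = 70506267033601 - 70506267033600 = 1 ✓

x = 8396801, y = 655680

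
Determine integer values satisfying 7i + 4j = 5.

Step 1: Check solvability.
gcd(7, 4) = 1
Since 1 divides 5, solutions exist.

Step 2: Apply extended Euclidean algorithm to find gcd.
We find integers such that 7*x0 + 4*y0 = 1

Step 3: Scale the particular solution.
Multiply by 5/1 = 5:
i = -5, j = 10

Step 4: Verify.
7*(-5) + 4*(10) = 5 = 5 ✓

i = -5, j = 10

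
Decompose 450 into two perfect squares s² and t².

We need to find integers s, t > 0 such that s² + t² = 450.
Trying s = 3: t² = 450 - 3² = 450 - 9 = 441
t = 21
Check: 3² + 21² = 9 + 441 = 450 ✓

450 = 3² + 21²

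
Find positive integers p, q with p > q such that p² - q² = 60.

Factor: p² - q² = (p+q)(p-q) = 60.
We need two factors of 60 with the same parity.
Use p+q = 30 and p-q = 2 (product 30·2 = 60).
Adding: 2p = 32, so p = 16.
Subtracting: 2q = 28, so q = 14.
Check: 16² - 14² = 256 - 196 = 60 ✓

p = 16, q = 14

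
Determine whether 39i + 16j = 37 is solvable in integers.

Step 1: Compute gcd(39, 16).
gcd(39, 16) = 1

Step 2: Check divisibility.
Does 1 divide 37? 37 = 1 x 37, so yes.

By the theorem on linear Diophantine equations, 39i + 16j = 37 has integer solutions if and only if gcd(39, 16) divides 37. Since 1 | 37, solutions exist.

Yes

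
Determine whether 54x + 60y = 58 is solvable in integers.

Step 1: Compute gcd(54, 60).
gcd(54, 60) = 6

Step 2: Check divisibility.
Does 6 divide 58? 58 = 6 x 9 + 4, so no.

By the theorem on linear Diophantine equations, 54x + 60y = 58 has integer solutions if and only if gcd(54, 60) divides 58. Since 6 does not divide 58, no solutions exist.

No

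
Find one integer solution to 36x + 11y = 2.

Step 1: Check solvability.
gcd(36, 11) = 1
Since 1 divides 2, solutions exist.

Step 2: Apply extended Euclidean algorithm to find gcd.
We find integers such that 36*x0 + 11*y0 = 1

Step 3: Scale the particular solution.
Multiply by 2/1 = 2:
x = 8, y = -26

Step 4: Verify.
36*(8) + 11*(-26) = 2 = 2 ✓

x = 8, y = -26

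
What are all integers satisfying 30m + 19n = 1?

Step 1: Compute gcd(30, 19) = 1.
Since 1 divides 1, solutions exist.

Step 2: Find a particular solution using extended Euclidean algorithm.
We get m₀ = 7, n₀ = -11.
Check: 30*7 + 19*-11 = 1 = 1 ✓

Step 3: Write the general solution.
m = 7 + (19/1)t = 7 + 19t
n = -11 - (30/1)t = -11 - 30t
for any integer t.

m = 7 + 19t, n = -11 - 30t for integer t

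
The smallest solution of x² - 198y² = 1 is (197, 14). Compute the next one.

Solutions to x² - Dy² = 1 are generated by powers of (x₀ + y₀√D).
The next solution satisfies x₁ + y₁√198 = (x₀ + y₀√198)², giving:
x₁ = x₀² + 198y₀² = 197² + 198·14² = 38809 + 38808 = 77617
y₁ = 2x₀y₀ = 2·197·14 = 5516

Verify: 77617² - 198·5516² = 6024398689 - 6024398688 = 1 ✓

x = 77617, y = 5516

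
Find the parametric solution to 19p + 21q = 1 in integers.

Step 1: Compute gcd(19, 21) = 1.
Since 1 divides 1, solutions exist.

Step 2: Find a particular solution using extended Euclidean algorithm.
We get p₀ = 10, q₀ = -9.
Check: 19*10 + 21*-9 = 1 = 1 ✓

Step 3: Write the general solution.
p = 10 + (21/1)t = 10 + 21t
q = -9 - (19/1)t = -9 - 19t
for any integer t.

p = 10 + 21t, q = -9 - 19t for integer t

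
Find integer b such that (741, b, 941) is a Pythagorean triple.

b² = c² - a² = 941² - 741² = 885481 - 549081 = 336400
b = sqrt(336400) = 580

580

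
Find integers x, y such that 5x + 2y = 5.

Step 1: Check solvability.
gcd(5, 2) = 1
Since 1 divides 5, solutions exist.

Step 2: Apply extended Euclidean algorithm to find gcd.
We find integers such that 5*x0 + 2*y0 = 1

Step 3: Scale the particular solution.
Multiply by 5/1 = 5:
x = 5, y = -10

Step 4: Verify.
5*(5) + 2*(-10) = 5 = 5 ✓

x = 5, y = -10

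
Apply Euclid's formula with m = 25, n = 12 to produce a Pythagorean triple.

a = m² - n² = 25² - 12² = 625 - 144 = 481
b = 2mn = 2·25·12 = 600
c = m² + n² = 625 + 144 = 769
Verify: 481² + 600² = 231361 + 360000 = 591361 = 769² ✓

(481, 600, 769)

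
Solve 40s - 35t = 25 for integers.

Step 1: Check solvability.
gcd(40, 35) = 5
Since 5 divides 25, solutions exist.

Step 2: Apply extended Euclidean algorithm to find gcd.
We find integers such that 40*x0 + 35*y0 = 5

Step 3: Scale the particular solution.
Multiply by 25/5 = 5:
s = 5, t = 5

Step 4: Verify.
40*(5) - 35*(5) = 25 = 25 ✓

s = 5, t = 5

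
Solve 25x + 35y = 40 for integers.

Step 1: Check solvability.
gcd(25, 35) = 5
Since 5 divides 40, solutions exist.

Step 2: Apply extended Euclidean algorithm to find gcd.
We find integers such that 25*x0 + 35*y0 = 5

Step 3: Scale the particular solution.
Multiply by 40/5 = 8:
x = 24, y = -16

Step 4: Verify.
25*(24) + 35*(-16) = 40 = 40 ✓

x = 24, y = -16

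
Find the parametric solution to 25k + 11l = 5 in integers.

Step 1: Compute gcd(25, 11) = 1.
Since 1 divides 5, solutions exist.

Step 2: Find a particular solution using extended Euclidean algorithm.
We get k₀ = 20, l₀ = -45.
Check: 25*20 + 11*-45 = 5 = 5 ✓

Step 3: Write the general solution.
k = 20 + (11/1)t = 20 + 11t
l = -45 - (25/1)t = -45 - 25t
for any integer t.

k = 20 + 11t, l = -45 - 25t for integer t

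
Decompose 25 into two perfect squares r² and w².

We need to find integers r, w > 0 such that r² + w² = 25.
Trying r = 3: w² = 25 - 3² = 25 - 9 = 16
w = 4
Check: 3² + 4² = 9 + 16 = 25 ✓

25 = 3² + 4²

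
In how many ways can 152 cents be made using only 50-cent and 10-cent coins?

We need non-negative integers (x, y) with 50x + 10y = 152.
For each x from 0 to 3, check if (152 - 50x) is a non-negative multiple of 10.
Solutions (x, y): none
Count: 0

0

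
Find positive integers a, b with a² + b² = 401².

We need a² + b² = 401² = 160801.
Trying: 399² + 40² = 159201 + 1600 = 160801 ✓

(399, 40, 401)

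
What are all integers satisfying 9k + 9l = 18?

Step 1: Compute gcd(9, 9) = 9.
Since 9 divides 18, solutions exist.

Step 2: Find a particular solution using extended Euclidean algorithm.
We get k₀ = 0, l₀ = 2.
Check: 9*0 + 9*2 = 18 = 18 ✓

Step 3: Write the general solution.
k = 0 + (9/9)t = 0 + 1t
l = 2 - (9/9)t = 2 - 1t
for any integer t.

k = 0 + 1t, l = 2 - 1t for integer t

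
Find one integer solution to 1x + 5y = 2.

Step 1: Check solvability.
gcd(1, 5) = 1
Since 1 divides 2, solutions exist.

Step 2: Apply extended Euclidean algorithm to find gcd.
We find integers such that 1*x0 + 5*y0 = 1

Step 3: Scale the particular solution.
Multiply by 2/1 = 2:
x = 2, y = 0

Step 4: Verify.
1*(2) + 5*(0) = 2 = 2 ✓

x = 2, y = 0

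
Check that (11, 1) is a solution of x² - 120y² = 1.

Compute x² = 11² = 121
Compute 120y² = 120·1² = 120·1 = 120
x² - 120y² = 121 - 120 = 1
Since this equals 1, (11, 1) is a solution.

Yes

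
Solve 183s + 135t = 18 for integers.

Step 1: Check solvability.
gcd(183, 135) = 3
Since 3 divides 18, solutions exist.

Step 2: Apply extended Euclidean algorithm to find gcd.
We find integers such that 183*x0 + 135*y0 = 3

Step 3: Scale the particular solution.
Multiply by 18/3 = 6:
s = -84, t = 114

Step 4: Verify.
183*(-84) + 135*(114) = 18 = 18 ✓

s = -84, t = 114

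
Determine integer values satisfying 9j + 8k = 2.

Step 1: Check solvability.
gcd(9, 8) = 1
Since 1 divides 2, solutions exist.

Step 2: Apply extended Euclidean algorithm to find gcd.
We find integers such that 9*x0 + 8*y0 = 1

Step 3: Scale the particular solution.
Multiply by 2/1 = 2:
j = 2, k = -2

Step 4: Verify.
9*(2) + 8*(-2) = 2 = 2 ✓

j = 2, k = -2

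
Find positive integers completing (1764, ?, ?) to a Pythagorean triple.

We need the other leg and hypotenuse such that 1764² + x² = c².
Take x = 1925, c = 2611: 1764² + 1925² = 3111696 + 3705625 = 6817321 = 2611² ✓
Triple: (1925, 1764, 2611)

(1925, 1764, 2611)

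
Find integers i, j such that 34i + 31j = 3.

Step 1: Check solvability.
gcd(34, 31) = 1
Since 1 divides 3, solutions exist.

Step 2: Apply extended Euclidean algorithm to find gcd.
We find integers such that 34*x0 + 31*y0 = 1

Step 3: Scale the particular solution.
Multiply by 3/1 = 3:
i = -30, j = 33

Step 4: Verify.
34*(-30) + 31*(33) = 3 = 3 ✓

i = -30, j = 33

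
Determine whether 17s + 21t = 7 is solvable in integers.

Step 1: Compute gcd(17, 21).
gcd(17, 21) = 1

Step 2: Check divisibility.
Does 1 divide 7? 7 = 1 x 7, so yes.

By the theorem on linear Diophantine equations, 17s + 21t = 7 has integer solutions if and only if gcd(17, 21) divides 7. Since 1 | 7, solutions exist.

Yes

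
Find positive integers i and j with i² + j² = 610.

We need to find integers i, j > 0 such that i² + j² = 610.
Trying i = 9: j² = 610 - 9² = 610 - 81 = 529
j = 23
Check: 9² + 23² = 81 + 529 = 610 ✓

610 = 9² + 23²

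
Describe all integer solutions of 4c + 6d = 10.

Step 1: Compute gcd(4, 6) = 2.
Since 2 divides 10, solutions exist.

Step 2: Find a particular solution using extended Euclidean algorithm.
We get c₀ = -5, d₀ = 5.
Check: 4*-5 + 6*5 = 10 = 10 ✓

Step 3: Write the general solution.
c = -5 + (6/2)t = -5 + 3t
d = 5 - (4/2)t = 5 - 2t
for any integer t.

c = -5 + 3t, d = 5 - 2t for integer t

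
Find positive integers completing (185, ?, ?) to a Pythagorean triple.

We need the other leg and hypotenuse such that 185² + x² = c².
Take x = 3420, c = 3425: 185² + 3420² = 34225 + 11696400 = 11730625 = 3425² ✓
Triple: (185, 3420, 3425)

(185, 3420, 3425)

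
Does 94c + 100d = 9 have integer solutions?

Step 1: Compute gcd(94, 100).
gcd(94, 100) = 2

Step 2: Check divisibility.
Does 2 divide 9? 9 = 2 x 4 + 1, so no.

By the theorem on linear Diophantine equations, 94c + 100d = 9 has integer solutions if and only if gcd(94, 100) divides 9. Since 2 does not divide 9, no solutions exist.

No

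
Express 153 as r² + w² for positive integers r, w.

We need to find integers r, w > 0 such that r² + w² = 153.
Trying r = 3: w² = 153 - 3² = 153 - 9 = 144
w = 12
Check: 3² + 12² = 9 + 144 = 153 ✓

153 = 3² + 12²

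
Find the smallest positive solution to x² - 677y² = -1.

We need x² = 677y² - 1. Try successive y:
y = 1: x² = 677·1² - 1 = 676 = 26² ✓
Check: 26² - 677·1² = 676 - 677 = -1 ✓

x = 26, y = 1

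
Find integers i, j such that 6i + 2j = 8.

Step 1: Check solvability.
gcd(6, 2) = 2
Since 2 divides 8, solutions exist.

Step 2: Apply extended Euclidean algorithm to find gcd.
We find integers such that 6*x0 + 2*y0 = 2

Step 3: Scale the particular solution.
Multiply by 8/2 = 4:
i = 0, j = 4

Step 4: Verify.
6*(0) + 2*(4) = 8 = 8 ✓

i = 0, j = 4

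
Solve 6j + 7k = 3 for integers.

Step 1: Check solvability.
gcd(6, 7) = 1
Since 1 divides 3, solutions exist.

Step 2: Apply extended Euclidean algorithm to find gcd.
We find integers such that 6*x0 + 7*y0 = 1

Step 3: Scale the particular solution.
Multiply by 3/1 = 3:
j = -3, k = 3

Step 4: Verify.
6*(-3) + 7*(3) = 3 = 3 ✓

j = -3, k = 3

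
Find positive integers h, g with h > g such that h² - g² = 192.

Factor: h² - g² = (h+g)(h-g) = 192.
We need two factors of 192 with the same parity.
Use h+g = 96 and h-g = 2 (product 96·2 = 192).
Adding: 2h = 98, so h = 49.
Subtracting: 2g = 94, so g = 47.
Check: 49² - 47² = 2401 - 2209 = 192 ✓

h = 49, g = 47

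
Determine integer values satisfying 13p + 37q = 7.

Step 1: Check solvability.
gcd(13, 37) = 1
Since 1 divides 7, solutions exist.

Step 2: Apply extended Euclidean algorithm to find gcd.
We find integers such that 13*x0 + 37*y0 = 1

Step 3: Scale the particular solution.
Multiply by 7/1 = 7:
p = -119, q = 42

Step 4: Verify.
13*(-119) + 37*(42) = 7 = 7 ✓

p = -119, q = 42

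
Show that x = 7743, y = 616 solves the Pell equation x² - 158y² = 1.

Compute x² = 7743² = 59954049
Compute 158y² = 158·616² = 158·379456 = 59954048
x² - 158y² = 59954049 - 59954048 = 1
Since this equals 1, (7743, 616) is a solution.

Yes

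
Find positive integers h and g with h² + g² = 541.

We need to find integers h, g > 0 such that h² + g² = 541.
Trying h = 10: g² = 541 - 10² = 541 - 100 = 441
g = 21
Check: 10² + 21² = 100 + 441 = 541 ✓

541 = 10² + 21²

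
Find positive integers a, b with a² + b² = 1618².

We need a² + b² = 1618² = 2617924.
Trying: 1518² + 560² = 2304324 + 313600 = 2617924 ✓

(1518, 560, 1618)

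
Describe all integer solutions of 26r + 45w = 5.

Step 1: Compute gcd(26, 45) = 1.
Since 1 divides 5, solutions exist.

Step 2: Find a particular solution using extended Euclidean algorithm.
We get r₀ = -95, w₀ = 55.
Check: 26*-95 + 45*55 = 5 = 5 ✓

Step 3: Write the general solution.
r = -95 + (45/1)t = -95 + 45t
w = 55 - (26/1)t = 55 - 26t
for any integer t.

r = -95 + 45t, w = 55 - 26t for integer t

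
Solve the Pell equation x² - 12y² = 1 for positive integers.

We seek the smallest positive integers (x, y) with x² - 12y² = 1, i.e., x² = 12y² + 1.
Try successive y values:
y = 1: x² = 12·1² + 1 = 13, not a perfect square
y = 2: x² = 12·2² + 1 = 49, x = 7 ✓

Verify: 7² - 12·2² = 49 - 48 = 1 ✓

x = 7, y = 2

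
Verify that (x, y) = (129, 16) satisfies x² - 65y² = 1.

Compute x² = 129² = 16641
Compute 65y² = 65·16² = 65·256 = 16640
x² - 65y² = 16641 - 16640 = 1
Since this equals 1, (129, 16) is a solution.

Yes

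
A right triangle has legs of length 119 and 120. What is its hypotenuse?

c² = a² + b² = 119² + 120² = 14161 + 14400 = 28561
c = 169

169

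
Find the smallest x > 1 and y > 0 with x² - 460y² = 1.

We seek the smallest positive integers (x, y) with x² - 460y² = 1, i.e., x² = 460y² + 1.
Try successive y values:
y = 1: x² = 460·1² + 1 = 461, not a perfect square
y = 2: x² = 460·2² + 1 = 1841, not a perfect square
y = 3: x² = 460·3² + 1 = 4141, not a perfect square
... continuing the search (or via continued fractions) ...
y = 118230: x² = 460·118230² + 1 = 6430033134001, x = 2535751 ✓

Verify: 2535751² - 460·118230² = 6430033134001 - 6430033134000 = 1 ✓

x = 2535751, y = 118230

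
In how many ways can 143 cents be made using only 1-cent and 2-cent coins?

We need non-negative integers (x, y) with 1x + 2y = 143.
For each x from 0 to 143, check if (143 - 1x) is a non-negative multiple of 2.
Solutions (x, y): (1,71), (3,70), (5,69), (7,68), ...
Count: 72

72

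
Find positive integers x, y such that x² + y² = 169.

Search for x with 169 - x² a perfect square.
x = 5: 169 - 5² = 169 - 25 = 144 = 12² ✓
So x = 5, y = 12.

x = 5, y = 12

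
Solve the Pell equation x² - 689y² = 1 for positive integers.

We seek the smallest positive integers (x, y) with x² - 689y² = 1, i.e., x² = 689y² + 1.
Try successive y values:
y = 1: x² = 689·1² + 1 = 690, not a perfect square
y = 2: x² = 689·2² + 1 = 2757, not a perfect square
y = 3: x² = 689·3² + 1 = 6202, not a perfect square
... continuing the search (or via continued fractions) ...
y = 4: x² = 689·4² + 1 = 11025, x = 105 ✓

Verify: 105² - 689·4² = 11025 - 11024 = 1 ✓

x = 105, y = 4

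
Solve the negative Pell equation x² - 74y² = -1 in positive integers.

We need x² = 74y² - 1. Try successive y:
y = 1: x² = 74·1² - 1 = 73, not a perfect square
y = 2: x² = 74·2² - 1 = 295, not a perfect square
y = 3: x² = 74·3² - 1 = 665, not a perfect square
...
y = 5: x² = 74·5² - 1 = 1849 = 43² ✓
Check: 43² - 74·5² = 1849 - 1850 = -1 ✓

x = 43, y = 5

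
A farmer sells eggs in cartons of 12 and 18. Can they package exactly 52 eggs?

We need non-negative a, b with 12a + 18b = 52.
gcd(12, 18) = 6, and 6 does not divide 52.
No integer solutions exist.

No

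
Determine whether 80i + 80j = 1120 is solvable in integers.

Step 1: Compute gcd(80, 80).
gcd(80, 80) = 80

Step 2: Check divisibility.
Does 80 divide 1120? 1120 = 80 x 14, so yes.

By the theorem on linear Diophantine equations, 80i + 80j = 1120 has integer solutions if and only if gcd(80, 80) divides 1120. Since 80 | 1120, solutions exist.

Yes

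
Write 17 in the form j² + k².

We need to find integers j, k > 0 such that j² + k² = 17.
Trying j = 1: k² = 17 - 1² = 17 - 1 = 16
k = 4
Check: 1² + 4² = 1 + 16 = 17 ✓

17 = 1² + 4²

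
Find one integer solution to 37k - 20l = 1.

Step 1: Check solvability.
gcd(37, 20) = 1
Since 1 divides 1, solutions exist.

Step 2: Apply extended Euclidean algorithm to find gcd.
We find integers such that 37*x0 + 20*y0 = 1

Step 3: Scale the particular solution.
Multiply by 1/1 = 1:
k = -7, l = -13

Step 4: Verify.
37*(-7) - 20*(-13) = 1 = 1 ✓

k = -7, l = -13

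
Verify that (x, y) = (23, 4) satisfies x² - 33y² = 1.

Compute x² = 23² = 529
Compute 33y² = 33·4² = 33·16 = 528
x² - 33y² = 529 - 528 = 1
Since this equals 1, (23, 4) is a solution.

Yes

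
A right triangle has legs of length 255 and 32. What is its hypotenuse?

c² = a² + b² = 255² + 32² = 65025 + 1024 = 66049
c = 257

257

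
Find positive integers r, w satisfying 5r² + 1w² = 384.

Try small values of r and check whether (384 - 5r²)/1 is a perfect square.
r = 8: 5·8² = 320, so 1w² = 384 - 320 = 64, giving w² = 64, w = 8.
Check: 5·8² + 1·8² = 320 + 64 = 384 ✓

r = 8, w = 8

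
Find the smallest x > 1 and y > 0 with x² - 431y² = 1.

We seek the smallest positive integers (x, y) with x² - 431y² = 1, i.e., x² = 431y² + 1.
Try successive y values:
y = 1: x² = 431·1² + 1 = 432, not a perfect square
y = 2: x² = 431·2² + 1 = 1725, not a perfect square
y = 3: x² = 431·3² + 1 = 3880, not a perfect square
... continuing the search (or via continued fractions) ...
y = 7300423: x² = 431·7300423² + 1 = 22970651846918400, x = 151560720 ✓

Verify: 151560720² - 431·7300423² = 22970651846918400 - 22970651846918399 = 1 ✓

x = 151560720, y = 7300423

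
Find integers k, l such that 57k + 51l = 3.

Step 1: Check solvability.
gcd(57, 51) = 3
Since 3 divides 3, solutions exist.

Step 2: Apply extended Euclidean algorithm to find gcd.
We find integers such that 57*x0 + 51*y0 = 3

Step 3: Scale the particular solution.
Multiply by 3/3 = 1:
k = -8, l = 9

Step 4: Verify.
57*(-8) + 51*(9) = 3 = 3 ✓

k = -8, l = 9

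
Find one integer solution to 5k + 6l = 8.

Step 1: Check solvability.
gcd(5, 6) = 1
Since 1 divides 8, solutions exist.

Step 2: Apply extended Euclidean algorithm to find gcd.
We find integers such that 5*x0 + 6*y0 = 1

Step 3: Scale the particular solution.
Multiply by 8/1 = 8:
k = -8, l = 8

Step 4: Verify.
5*(-8) + 6*(8) = 8 = 8 ✓

k = -8, l = 8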